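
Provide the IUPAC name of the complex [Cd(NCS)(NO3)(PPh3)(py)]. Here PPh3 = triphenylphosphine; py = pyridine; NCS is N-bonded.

There is no counter-ion, so the complex is neutral overall.
Ligand charges: 1×triphenylphosphine (neutral), 1×pyridine (neutral), 1×nitrato (-1 each), 1×isothiocyanato (-1 each); total -2. So Cd + (-2) = 0, giving Cd = +2.
Ligands are named alphabetically: isothiocyanato before nitrato before pyridine before triphenylphosphine.

isothiocyanatonitrato(pyridine)(triphenylphosphine)cadmium(II)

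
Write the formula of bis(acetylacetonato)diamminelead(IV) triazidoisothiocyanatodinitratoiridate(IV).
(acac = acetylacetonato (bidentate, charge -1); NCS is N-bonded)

[Pb(acac)2(NH3)2][Ir(N3)3(NCS)(NO3)2]

Cation [Pb…]: ligand charges -2, Pb(IV) ⇒ ion charge 2+.
Anion [Ir…]: ligand charges -6, Ir(IV) ⇒ ion charge 2−.
One 2+ cation balances one 2− anion.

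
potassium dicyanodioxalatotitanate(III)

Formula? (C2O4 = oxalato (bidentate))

Ligands: 2 oxalato (C2O4, -2), 2 cyano (CN, -1). Ligand charge sum = -6.
With Ti in oxidation state +3, the complex ion is [Ti...]^3−.
Charge balance with potassium (+1) requires 1 complex ion per 3 potassium.

K3[Ti(C2O4)2(CN)2]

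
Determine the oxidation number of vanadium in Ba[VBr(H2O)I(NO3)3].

1 barium outside the brackets (+2 each) → the complex ion is 2−.
Ligand charges: 1×I = -1; 3×NO3 = -3; 1×H2O neutral; 1×Br = -1; sum -5.
V + (-5) = 2− ⇒ V is +3.

+3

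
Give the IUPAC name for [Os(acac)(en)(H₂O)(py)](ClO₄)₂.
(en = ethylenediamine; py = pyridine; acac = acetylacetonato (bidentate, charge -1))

The 2 perchlorate counter-ions carry a total charge of -2, so each complex ion is 2+.
Ligand charges: 1×ethylenediamine (neutral), 1×pyridine (neutral), 1×acetylacetonato (-1 each), 1×aqua (neutral); total -1. So Os + (-1) = 2+, giving Os = +3.
Ligands are named alphabetically: acetylacetonato before aqua before ethylenediamine before pyridine.

(acetylacetonato)aqua(ethylenediamine)(pyridine)osmium(III) perchlorate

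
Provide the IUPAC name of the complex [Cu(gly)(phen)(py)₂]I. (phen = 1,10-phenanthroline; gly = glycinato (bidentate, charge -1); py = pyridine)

The 1 iodide counter-ion carries a total charge of -1, so each complex ion is 1+.
Ligand charges: 1×1,10-phenanthroline (neutral), 1×glycinato (-1 each), 2×pyridine (neutral); total -1. So Cu + (-1) = 1+, giving Cu = +2.
Ligands are named alphabetically: glycinato before phenanthroline before pyridine.

(glycinato)(1,10-phenanthroline)bis(pyridine)copper(II) iodide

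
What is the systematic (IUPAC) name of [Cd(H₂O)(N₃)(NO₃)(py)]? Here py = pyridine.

There is no counter-ion, so the complex is neutral overall.
Ligand charges: 1×aqua (neutral), 1×azido (-1 each), 1×nitrato (-1 each), 1×pyridine (neutral); total -2. So Cd + (-2) = 0, giving Cd = +2.
Ligands are named alphabetically: aqua before azido before nitrato before pyridine.

aquaazidonitrato(pyridine)cadmium(II)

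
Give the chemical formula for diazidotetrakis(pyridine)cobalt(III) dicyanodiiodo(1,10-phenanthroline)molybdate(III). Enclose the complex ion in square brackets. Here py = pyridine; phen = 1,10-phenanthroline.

Cation [Co…]: ligand charges -2, Co(III) ⇒ ion charge 1+.
Anion [Mo…]: ligand charges -4, Mo(III) ⇒ ion charge 1−.
One 1+ cation balances one 1− anion.

[Co(N3)2(py)4][Mo(CN)2I2(phen)]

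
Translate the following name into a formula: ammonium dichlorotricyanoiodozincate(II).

(NH4)4[ZnCl2(CN)3I]

Ligands: 1 iodo (I, -1), 2 chloro (Cl, -1), 3 cyano (CN, -1). Ligand charge sum = -6.
With Zn in oxidation state +2, the complex ion is [Zn...]^4−.
Charge balance with ammonium (+1) requires 1 complex ion per 4 ammonium.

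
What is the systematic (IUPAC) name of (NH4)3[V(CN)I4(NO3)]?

ammonium cyanotetraiodonitratovanadate(III)

The 3 ammonium counter-ions carry a total charge of +3, so each complex ion is 3−.
Ligand charges: 4×iodo (-1 each), 1×cyano (-1 each), 1×nitrato (-1 each); total -6. So V + (-6) = 3−, giving V = +3.
Ligands are named alphabetically: cyano before iodo before nitrato.
The complex ion is anionic, so vanadium takes the -ate form vanadate(III).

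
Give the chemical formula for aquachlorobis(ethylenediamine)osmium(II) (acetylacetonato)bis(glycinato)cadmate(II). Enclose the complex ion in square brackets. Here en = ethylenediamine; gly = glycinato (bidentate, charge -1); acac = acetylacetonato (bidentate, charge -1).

[OsCl(en)2(H2O)][Cd(acac)(gly)2]

Cation [Os…]: ligand charges -1, Os(II) ⇒ ion charge 1+.
Anion [Cd…]: ligand charges -3, Cd(II) ⇒ ion charge 1−.
One 1+ cation balances one 1− anion.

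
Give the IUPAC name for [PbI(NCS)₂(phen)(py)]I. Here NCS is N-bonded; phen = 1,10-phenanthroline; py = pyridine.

The 1 iodide counter-ion carries a total charge of -1, so each complex ion is 1+.
Ligand charges: 2×isothiocyanato (-1 each), 1×iodo (-1 each), 1×1,10-phenanthroline (neutral), 1×pyridine (neutral); total -3. So Pb + (-3) = 1+, giving Pb = +4.
Ligands are named alphabetically: iodo before isothiocyanato before phenanthroline before pyridine.

iododiisothiocyanato(1,10-phenanthroline)(pyridine)lead(IV) iodide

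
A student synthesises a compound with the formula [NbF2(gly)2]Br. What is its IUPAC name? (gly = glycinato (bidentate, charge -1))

difluorobis(glycinato)niobium(V) bromide

The 1 bromide counter-ion carries a total charge of -1, so each complex ion is 1+.
Ligand charges: 2×glycinato (-1 each), 2×fluoro (-1 each); total -4. So Nb + (-4) = 1+, giving Nb = +5.
Ligands are named alphabetically: fluoro before glycinato.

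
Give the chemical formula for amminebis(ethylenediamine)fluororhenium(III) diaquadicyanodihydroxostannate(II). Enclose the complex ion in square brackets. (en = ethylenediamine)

Cation [Re…]: ligand charges -1, Re(III) ⇒ ion charge 2+.
Anion [Sn…]: ligand charges -4, Sn(II) ⇒ ion charge 2−.
One 2+ cation balances one 2− anion.

[Re(en)2F(NH3)][Sn(CN)2(H2O)2(OH)2]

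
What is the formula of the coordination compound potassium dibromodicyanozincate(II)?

K2[ZnBr2(CN)2]

Ligands: 2 cyano (CN, -1), 2 bromo (Br, -1). Ligand charge sum = -4.
With Zn in oxidation state +2, the complex ion is [Zn...]^2−.
Charge balance with potassium (+1) requires 1 complex ion per 2 potassium.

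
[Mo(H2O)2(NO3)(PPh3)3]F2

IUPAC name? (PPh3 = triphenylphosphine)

The 2 fluoride counter-ions carry a total charge of -2, so each complex ion is 2+.
Ligand charges: 1×nitrato (-1 each), 2×aqua (neutral), 3×triphenylphosphine (neutral); total -1. So Mo + (-1) = 2+, giving Mo = +3.
Ligands are named alphabetically: aqua before nitrato before triphenylphosphine.

diaquanitratotris(triphenylphosphine)molybdenum(III) fluoride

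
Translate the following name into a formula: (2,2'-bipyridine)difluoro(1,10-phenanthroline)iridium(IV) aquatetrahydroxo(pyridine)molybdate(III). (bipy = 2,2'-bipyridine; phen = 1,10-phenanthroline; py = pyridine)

[Ir(bipy)F2(phen)][Mo(H2O)(OH)4(py)]2

Cation [Ir…]: ligand charges -2, Ir(IV) ⇒ ion charge 2+.
Anion [Mo…]: ligand charges -4, Mo(III) ⇒ ion charge 1−.
One 2+ cation requires 2 of the 1− anion.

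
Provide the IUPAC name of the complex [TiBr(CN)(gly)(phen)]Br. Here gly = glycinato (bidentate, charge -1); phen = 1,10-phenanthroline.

bromocyano(glycinato)(1,10-phenanthroline)titanium(IV) bromide

The 1 bromide counter-ion carries a total charge of -1, so each complex ion is 1+.
Ligand charges: 1×glycinato (-1 each), 1×bromo (-1 each), 1×1,10-phenanthroline (neutral), 1×cyano (-1 each); total -3. So Ti + (-3) = 1+, giving Ti = +4.
Ligands are named alphabetically: bromo before cyano before glycinato before phenanthroline.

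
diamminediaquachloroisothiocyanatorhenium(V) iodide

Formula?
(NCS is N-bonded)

[ReCl(H2O)2(NCS)(NH3)2]I3

Ligands: 1 chloro (Cl, -1), 2 ammine (NH3, neutral), 2 aqua (H2O, neutral), 1 isothiocyanato (NCS, -1). Ligand charge sum = -2.
With Re in oxidation state +5, the complex ion is [Re...]^3+.
Charge balance with iodide (-1) requires 1 complex ion per 3 iodide.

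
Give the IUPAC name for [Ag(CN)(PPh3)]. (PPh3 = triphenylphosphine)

There is no counter-ion, so the complex is neutral overall.
Ligand charges: 1×cyano (-1 each), 1×triphenylphosphine (neutral); total -1. So Ag + (-1) = 0, giving Ag = +1.
Ligands are named alphabetically: cyano before triphenylphosphine.

cyano(triphenylphosphine)silver(I)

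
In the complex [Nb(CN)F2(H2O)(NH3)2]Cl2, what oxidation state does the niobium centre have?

2 chloride outside the brackets (-1 each) → the complex ion is 2+.
Ligand charges: 2×NH3 neutral; 2×F = -2; 1×H2O neutral; 1×CN = -1; sum -3.
Nb + (-3) = 2+ ⇒ Nb is +5.

+5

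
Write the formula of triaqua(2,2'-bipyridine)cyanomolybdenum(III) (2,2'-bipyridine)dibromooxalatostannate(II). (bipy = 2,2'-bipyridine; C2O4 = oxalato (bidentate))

[Mo(bipy)(CN)(H2O)3][Sn(bipy)Br2(C2O4)]

Cation [Mo…]: ligand charges -1, Mo(III) ⇒ ion charge 2+.
Anion [Sn…]: ligand charges -4, Sn(II) ⇒ ion charge 2−.
One 2+ cation balances one 2− anion.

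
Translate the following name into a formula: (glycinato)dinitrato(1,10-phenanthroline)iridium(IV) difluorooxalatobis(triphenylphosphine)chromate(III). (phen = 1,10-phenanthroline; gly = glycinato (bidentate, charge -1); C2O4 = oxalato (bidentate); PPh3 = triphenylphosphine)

[Ir(gly)(NO3)2(phen)][Cr(C2O4)F2(PPh3)2]

Cation [Ir…]: ligand charges -3, Ir(IV) ⇒ ion charge 1+.
Anion [Cr…]: ligand charges -4, Cr(III) ⇒ ion charge 1−.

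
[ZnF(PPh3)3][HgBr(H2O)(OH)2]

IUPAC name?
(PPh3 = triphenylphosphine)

Zinc is always +2 in its complexes; the cation's ligand charges sum to -1, so the complex cation is 1+.
A 1:1 salt means the anion carries the equal and opposite charge, 1−.
Anion: ligand charges sum to -3; for the ion to be 1−, Hg = +2.

fluorotris(triphenylphosphine)zinc(II) aquabromodihydroxomercurate(II)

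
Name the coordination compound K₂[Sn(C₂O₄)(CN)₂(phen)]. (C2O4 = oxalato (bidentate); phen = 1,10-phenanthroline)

The 2 potassium counter-ions carry a total charge of +2, so each complex ion is 2−.
Ligand charges: 2×cyano (-1 each), 1×oxalato (-2 each), 1×1,10-phenanthroline (neutral); total -4. So Sn + (-4) = 2−, giving Sn = +2.
Ligands are named alphabetically: cyano before oxalato before phenanthroline.
The complex ion is anionic, so tin takes the -ate form stannate(II).

potassium dicyanooxalato(1,10-phenanthroline)stannate(II)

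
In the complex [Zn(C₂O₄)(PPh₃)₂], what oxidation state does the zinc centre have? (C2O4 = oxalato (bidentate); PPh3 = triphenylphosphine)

+2

No counter-ion: the bracketed complex is neutral.
Ligand charges: 1×C2O4 = -2; 2×PPh3 neutral; sum -2.
Zn + (-2) = 0 ⇒ Zn is +2.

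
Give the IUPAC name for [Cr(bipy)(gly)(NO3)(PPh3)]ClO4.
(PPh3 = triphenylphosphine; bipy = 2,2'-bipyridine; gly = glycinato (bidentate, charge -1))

The 1 perchlorate counter-ion carries a total charge of -1, so each complex ion is 1+.
Ligand charges: 1×triphenylphosphine (neutral), 1×2,2'-bipyridine (neutral), 1×glycinato (-1 each), 1×nitrato (-1 each); total -2. So Cr + (-2) = 1+, giving Cr = +3.
Ligands are named alphabetically: bipyridine before glycinato before nitrato before triphenylphosphine.

(2,2'-bipyridine)(glycinato)nitrato(triphenylphosphine)chromium(III) perchlorate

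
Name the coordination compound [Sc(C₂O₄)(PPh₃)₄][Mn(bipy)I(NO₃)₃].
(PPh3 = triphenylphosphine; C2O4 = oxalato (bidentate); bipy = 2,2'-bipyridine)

Scandium is always +3 in its complexes; the cation's ligand charges sum to -2, so the complex cation is 1+.
A 1:1 salt means the anion carries the equal and opposite charge, 1−.
Anion: ligand charges sum to -4; for the ion to be 1−, Mn = +3.

oxalatotetrakis(triphenylphosphine)scandium(III) (2,2'-bipyridine)iodotrinitratomanganate(III)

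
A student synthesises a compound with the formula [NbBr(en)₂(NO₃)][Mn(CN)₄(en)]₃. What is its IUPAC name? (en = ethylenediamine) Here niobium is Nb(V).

Nb is given as +5; the cation's ligand charges sum to -2, so the complex cation is 3+.
With 3 anions per cation, each anion must be 3/3 = 1−.
Anion: ligand charges sum to -4; for the ion to be 1−, Mn = +3.

bromobis(ethylenediamine)nitratoniobium(V) tetracyano(ethylenediamine)manganate(III)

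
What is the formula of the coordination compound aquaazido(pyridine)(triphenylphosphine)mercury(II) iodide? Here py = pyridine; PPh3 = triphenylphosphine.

Ligands: 1 azido (N3, -1), 1 pyridine (py, neutral), 1 aqua (H2O, neutral), 1 triphenylphosphine (PPh3, neutral). Ligand charge sum = -1.
With Hg in oxidation state +2, the complex ion is [Hg...]^1+.
Charge balance with iodide (-1) requires 1 complex ion per 1 iodide.

[Hg(H2O)(N3)(PPh3)(py)]I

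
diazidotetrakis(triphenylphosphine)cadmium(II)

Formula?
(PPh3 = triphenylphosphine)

Ligands: 4 triphenylphosphine (PPh3, neutral), 2 azido (N3, -1). Ligand charge sum = -2.
With Cd in oxidation state +2, the complex ion is [Cd...].

[Cd(N3)2(PPh3)4]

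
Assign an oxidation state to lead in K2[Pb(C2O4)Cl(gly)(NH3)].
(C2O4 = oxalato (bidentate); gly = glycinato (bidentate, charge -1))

+2

2 potassium outside the brackets (+1 each) → the complex ion is 2−.
Ligand charges: 1×C2O4 = -2; 1×Cl = -1; 1×gly = -1; 1×NH3 neutral; sum -4.
Pb + (-4) = 2− ⇒ Pb is +2.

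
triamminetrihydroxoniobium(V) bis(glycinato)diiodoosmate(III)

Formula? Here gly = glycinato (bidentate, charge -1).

Cation [Nb…]: ligand charges -3, Nb(V) ⇒ ion charge 2+.
Anion [Os…]: ligand charges -4, Os(III) ⇒ ion charge 1−.

[Nb(NH3)3(OH)3][Os(gly)2I2]2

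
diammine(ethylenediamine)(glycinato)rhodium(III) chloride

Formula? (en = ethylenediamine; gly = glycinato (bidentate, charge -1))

[Rh(en)(gly)(NH3)2]Cl2

Ligands: 1 ethylenediamine (en, neutral), 1 glycinato (gly, -1), 2 ammine (NH3, neutral). Ligand charge sum = -1.
With Rh in oxidation state +3, the complex ion is [Rh...]^2+.
Charge balance with chloride (-1) requires 1 complex ion per 2 chloride.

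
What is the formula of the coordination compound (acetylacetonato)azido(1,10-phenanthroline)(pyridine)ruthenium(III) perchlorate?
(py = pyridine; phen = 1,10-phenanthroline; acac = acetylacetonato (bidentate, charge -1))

Ligands: 1 pyridine (py, neutral), 1 1,10-phenanthroline (phen, neutral), 1 azido (N3, -1), 1 acetylacetonato (acac, -1). Ligand charge sum = -2.
Charge balance with perchlorate (-1) requires 1 complex ion per 1 perchlorate.

[Ru(acac)(N3)(phen)(py)]ClO4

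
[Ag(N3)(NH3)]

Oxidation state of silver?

No counter-ion: the bracketed complex is neutral.
Ligand charges: 1×N3 = -1; 1×NH3 neutral; sum -1.
Ag + (-1) = 0 ⇒ Ag is +1.

+1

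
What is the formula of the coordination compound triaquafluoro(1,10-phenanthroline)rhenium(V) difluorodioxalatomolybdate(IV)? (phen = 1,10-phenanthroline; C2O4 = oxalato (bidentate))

Cation [Re…]: ligand charges -1, Re(V) ⇒ ion charge 4+.
Anion [Mo…]: ligand charges -6, Mo(IV) ⇒ ion charge 2−.

[ReF(H2O)3(phen)][Mo(C2O4)2F2]2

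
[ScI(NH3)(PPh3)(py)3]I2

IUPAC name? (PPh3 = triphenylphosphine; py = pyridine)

ammineiodotris(pyridine)(triphenylphosphine)scandium(III) iodide

The 2 iodide counter-ions carry a total charge of -2, so each complex ion is 2+.
Ligand charges: 1×ammine (neutral), 1×iodo (-1 each), 1×triphenylphosphine (neutral), 3×pyridine (neutral); total -1. So Sc + (-1) = 2+, giving Sc = +3.
Ligands are named alphabetically: ammine before iodo before pyridine before triphenylphosphine.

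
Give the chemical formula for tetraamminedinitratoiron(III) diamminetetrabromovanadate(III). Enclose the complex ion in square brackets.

[Fe(NH3)4(NO3)2][VBr4(NH3)2]

Cation [Fe…]: ligand charges -2, Fe(III) ⇒ ion charge 1+.
Anion [V…]: ligand charges -4, V(III) ⇒ ion charge 1−.
One 1+ cation balances one 1− anion.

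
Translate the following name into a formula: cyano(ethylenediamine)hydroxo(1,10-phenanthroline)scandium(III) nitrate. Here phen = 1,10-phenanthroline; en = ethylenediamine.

[Sc(CN)(en)(OH)(phen)]NO3

Ligands: 1 cyano (CN, -1), 1 1,10-phenanthroline (phen, neutral), 1 ethylenediamine (en, neutral), 1 hydroxo (OH, -1). Ligand charge sum = -2.
Charge balance with nitrate (-1) requires 1 complex ion per 1 nitrate.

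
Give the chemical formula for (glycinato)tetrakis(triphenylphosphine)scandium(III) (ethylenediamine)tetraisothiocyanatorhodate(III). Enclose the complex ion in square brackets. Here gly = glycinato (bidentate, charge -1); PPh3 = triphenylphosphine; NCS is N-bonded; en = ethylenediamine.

[Sc(gly)(PPh3)4][Rh(en)(NCS)4]2

Cation [Sc…]: ligand charges -1, Sc(III) ⇒ ion charge 2+.
Anion [Rh…]: ligand charges -4, Rh(III) ⇒ ion charge 1−.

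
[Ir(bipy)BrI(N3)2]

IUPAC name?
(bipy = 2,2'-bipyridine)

diazido(2,2'-bipyridine)bromoiodoiridium(IV)

There is no counter-ion, so the complex is neutral overall.
Ligand charges: 2×azido (-1 each), 1×iodo (-1 each), 1×2,2'-bipyridine (neutral), 1×bromo (-1 each); total -4. So Ir + (-4) = 0, giving Ir = +4.
Ligands are named alphabetically: azido before bipyridine before bromo before iodo.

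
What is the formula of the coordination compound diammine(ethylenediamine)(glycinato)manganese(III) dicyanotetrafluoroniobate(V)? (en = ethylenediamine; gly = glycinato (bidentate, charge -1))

[Mn(en)(gly)(NH3)2][Nb(CN)2F4]2

Cation [Mn…]: ligand charges -1, Mn(III) ⇒ ion charge 2+.
Anion [Nb…]: ligand charges -6, Nb(V) ⇒ ion charge 1−.
One 2+ cation requires 2 of the 1− anion.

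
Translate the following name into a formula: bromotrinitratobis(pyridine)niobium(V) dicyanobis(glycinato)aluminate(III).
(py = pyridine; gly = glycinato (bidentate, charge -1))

[NbBr(NO3)3(py)2][Al(CN)2(gly)2]

Cation [Nb…]: ligand charges -4, Nb(V) ⇒ ion charge 1+.
Anion [Al…]: ligand charges -4, Al(III) ⇒ ion charge 1−.
One 1+ cation balances one 1− anion.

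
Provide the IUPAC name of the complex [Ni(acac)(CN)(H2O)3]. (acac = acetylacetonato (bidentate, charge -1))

There is no counter-ion, so the complex is neutral overall.
Ligand charges: 3×aqua (neutral), 1×acetylacetonato (-1 each), 1×cyano (-1 each); total -2. So Ni + (-2) = 0, giving Ni = +2.
Ligands are named alphabetically: acetylacetonato before aqua before cyano.

(acetylacetonato)triaquacyanonickel(II)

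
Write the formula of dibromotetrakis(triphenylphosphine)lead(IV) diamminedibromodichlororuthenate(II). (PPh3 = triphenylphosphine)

Cation [Pb…]: ligand charges -2, Pb(IV) ⇒ ion charge 2+.
Anion [Ru…]: ligand charges -4, Ru(II) ⇒ ion charge 2−.
One 2+ cation balances one 2− anion.

[PbBr2(PPh3)4][RuBr2Cl2(NH3)2]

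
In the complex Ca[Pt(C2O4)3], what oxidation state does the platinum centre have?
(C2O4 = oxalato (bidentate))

+4

1 calcium outside the brackets (+2 each) → the complex ion is 2−.
Ligand charges: 3×C2O4 = -6; sum -6.
Pt + (-6) = 2− ⇒ Pt is +4.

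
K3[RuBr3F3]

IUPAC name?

potassium tribromotrifluororuthenate(III)

The 3 potassium counter-ions carry a total charge of +3, so each complex ion is 3−.
Ligand charges: 3×fluoro (-1 each), 3×bromo (-1 each); total -6. So Ru + (-6) = 3−, giving Ru = +3.
Ligands are named alphabetically: bromo before fluoro.
The complex ion is anionic, so ruthenium takes the -ate form ruthenate(III).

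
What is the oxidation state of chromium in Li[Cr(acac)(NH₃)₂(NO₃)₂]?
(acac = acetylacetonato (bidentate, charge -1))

+2

1 lithium outside the brackets (+1 each) → the complex ion is 1−.
Ligand charges: 2×NH3 neutral; 1×acac = -1; 2×NO3 = -2; sum -3.
Cr + (-3) = 1− ⇒ Cr is +2.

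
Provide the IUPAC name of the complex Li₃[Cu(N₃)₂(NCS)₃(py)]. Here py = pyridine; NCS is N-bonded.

The 3 lithium counter-ions carry a total charge of +3, so each complex ion is 3−.
Ligand charges: 2×azido (-1 each), 1×pyridine (neutral), 3×isothiocyanato (-1 each); total -5. So Cu + (-5) = 3−, giving Cu = +2.
Ligands are named alphabetically: azido before isothiocyanato before pyridine.
The complex ion is anionic, so copper takes the -ate form cuprate(II).

lithium diazidotriisothiocyanato(pyridine)cuprate(II)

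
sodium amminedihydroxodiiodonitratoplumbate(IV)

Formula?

Na[PbI2(NH3)(NO3)(OH)2]

Ligands: 2 iodo (I, -1), 1 nitrato (NO3, -1), 1 ammine (NH3, neutral), 2 hydroxo (OH, -1). Ligand charge sum = -5.
With Pb in oxidation state +4, the complex ion is [Pb...]^1−.
Charge balance with sodium (+1) requires 1 complex ion per 1 sodium.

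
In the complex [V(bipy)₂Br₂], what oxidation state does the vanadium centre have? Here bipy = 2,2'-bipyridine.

No counter-ion: the bracketed complex is neutral.
Ligand charges: 2×bipy neutral; 2×Br = -2; sum -2.
V + (-2) = 0 ⇒ V is +2.

+2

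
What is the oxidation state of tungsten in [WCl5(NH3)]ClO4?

+6

1 perchlorate outside the brackets (-1 each) → the complex ion is 1+.
Ligand charges: 1×NH3 neutral; 5×Cl = -5; sum -5.
W + (-5) = 1+ ⇒ W is +6.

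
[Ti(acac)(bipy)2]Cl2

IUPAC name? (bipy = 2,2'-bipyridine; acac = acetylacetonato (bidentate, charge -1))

The 2 chloride counter-ions carry a total charge of -2, so each complex ion is 2+.
Ligand charges: 2×2,2'-bipyridine (neutral), 1×acetylacetonato (-1 each); total -1. So Ti + (-1) = 2+, giving Ti = +3.
Ligands are named alphabetically: acetylacetonato before bipyridine.

(acetylacetonato)bis(2,2'-bipyridine)titanium(III) chloride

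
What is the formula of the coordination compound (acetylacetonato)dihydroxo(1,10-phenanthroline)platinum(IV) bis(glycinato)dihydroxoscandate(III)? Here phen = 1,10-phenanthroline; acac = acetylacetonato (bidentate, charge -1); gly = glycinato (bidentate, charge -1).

Cation [Pt…]: ligand charges -3, Pt(IV) ⇒ ion charge 1+.
Anion [Sc…]: ligand charges -4, Sc(III) ⇒ ion charge 1−.

[Pt(acac)(OH)2(phen)][Sc(gly)2(OH)2]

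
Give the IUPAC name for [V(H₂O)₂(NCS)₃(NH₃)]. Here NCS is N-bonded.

amminediaquatriisothiocyanatovanadium(III)

There is no counter-ion, so the complex is neutral overall.
Ligand charges: 3×isothiocyanato (-1 each), 1×ammine (neutral), 2×aqua (neutral); total -3. So V + (-3) = 0, giving V = +3.
Ligands are named alphabetically: ammine before aqua before isothiocyanato.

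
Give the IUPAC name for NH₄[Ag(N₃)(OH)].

ammonium azidohydroxoargentate(I)

The 1 ammonium counter-ion carries a total charge of +1, so each complex ion is 1−.
Ligand charges: 1×azido (-1 each), 1×hydroxo (-1 each); total -2. So Ag + (-2) = 1−, giving Ag = +1.
Ligands are named alphabetically: azido before hydroxo.
The complex ion is anionic, so silver takes the -ate form argentate(I).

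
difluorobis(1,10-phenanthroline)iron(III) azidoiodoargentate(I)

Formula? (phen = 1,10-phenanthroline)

Cation [Fe…]: ligand charges -2, Fe(III) ⇒ ion charge 1+.
Anion [Ag…]: ligand charges -2, Ag(I) ⇒ ion charge 1−.

[FeF2(phen)2][AgI(N3)]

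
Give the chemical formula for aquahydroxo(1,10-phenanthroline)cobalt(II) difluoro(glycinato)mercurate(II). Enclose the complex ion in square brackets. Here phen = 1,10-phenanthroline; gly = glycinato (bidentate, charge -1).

[Co(H2O)(OH)(phen)][HgF2(gly)]

Cation [Co…]: ligand charges -1, Co(II) ⇒ ion charge 1+.
Anion [Hg…]: ligand charges -3, Hg(II) ⇒ ion charge 1−.
One 1+ cation balances one 1− anion.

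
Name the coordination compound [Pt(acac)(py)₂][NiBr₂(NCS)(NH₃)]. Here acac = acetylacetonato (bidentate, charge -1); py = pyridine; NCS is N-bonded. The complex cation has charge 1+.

The complex cation is given as 1+; its ligand charges sum to -1, so Pt = +2.
A 1:1 salt means the anion carries the equal and opposite charge, 1−.
Anion: ligand charges sum to -3; for the ion to be 1−, Ni = +2.

(acetylacetonato)bis(pyridine)platinum(II) amminedibromoisothiocyanatonickelate(II)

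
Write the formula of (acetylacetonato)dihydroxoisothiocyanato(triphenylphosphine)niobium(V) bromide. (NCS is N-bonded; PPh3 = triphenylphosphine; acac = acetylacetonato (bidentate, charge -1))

Ligands: 1 isothiocyanato (NCS, -1), 2 hydroxo (OH, -1), 1 triphenylphosphine (PPh3, neutral), 1 acetylacetonato (acac, -1). Ligand charge sum = -4.
Charge balance with bromide (-1) requires 1 complex ion per 1 bromide.

[Nb(acac)(NCS)(OH)2(PPh3)]Br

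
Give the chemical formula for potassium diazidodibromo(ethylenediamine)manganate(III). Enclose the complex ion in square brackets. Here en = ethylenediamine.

Ligands: 2 azido (N3, -1), 1 ethylenediamine (en, neutral), 2 bromo (Br, -1). Ligand charge sum = -4.
With Mn in oxidation state +3, the complex ion is [Mn...]^1−.
Charge balance with potassium (+1) requires 1 complex ion per 1 potassium.

K[MnBr2(en)(N3)2]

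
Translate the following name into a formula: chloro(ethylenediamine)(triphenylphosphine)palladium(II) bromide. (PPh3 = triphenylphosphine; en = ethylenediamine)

[PdCl(en)(PPh3)]Br

Ligands: 1 triphenylphosphine (PPh3, neutral), 1 chloro (Cl, -1), 1 ethylenediamine (en, neutral). Ligand charge sum = -1.
Charge balance with bromide (-1) requires 1 complex ion per 1 bromide.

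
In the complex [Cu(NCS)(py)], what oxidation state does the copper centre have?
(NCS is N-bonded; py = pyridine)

No counter-ion: the bracketed complex is neutral.
Ligand charges: 1×NCS = -1; 1×py neutral; sum -1.
Cu + (-1) = 0 ⇒ Cu is +1.

+1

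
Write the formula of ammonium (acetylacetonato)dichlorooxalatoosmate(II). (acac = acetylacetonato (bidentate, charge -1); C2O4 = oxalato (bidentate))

Ligands: 1 acetylacetonato (acac, -1), 1 oxalato (C2O4, -2), 2 chloro (Cl, -1). Ligand charge sum = -5.
Charge balance with ammonium (+1) requires 1 complex ion per 3 ammonium.

(NH4)3[Os(acac)(C2O4)Cl2]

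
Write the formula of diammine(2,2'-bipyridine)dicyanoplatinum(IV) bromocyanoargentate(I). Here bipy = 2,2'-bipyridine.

[Pt(bipy)(CN)2(NH3)2][AgBr(CN)]2

Cation [Pt…]: ligand charges -2, Pt(IV) ⇒ ion charge 2+.
Anion [Ag…]: ligand charges -2, Ag(I) ⇒ ion charge 1−.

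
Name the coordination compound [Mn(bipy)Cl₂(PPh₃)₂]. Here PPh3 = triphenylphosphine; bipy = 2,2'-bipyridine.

There is no counter-ion, so the complex is neutral overall.
Ligand charges: 2×triphenylphosphine (neutral), 2×chloro (-1 each), 1×2,2'-bipyridine (neutral); total -2. So Mn + (-2) = 0, giving Mn = +2.
Ligands are named alphabetically: bipyridine before chloro before triphenylphosphine.

(2,2'-bipyridine)dichlorobis(triphenylphosphine)manganese(II)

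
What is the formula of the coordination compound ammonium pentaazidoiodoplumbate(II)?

Ligands: 1 iodo (I, -1), 5 azido (N3, -1). Ligand charge sum = -6.
With Pb in oxidation state +2, the complex ion is [Pb...]^4−.
Charge balance with ammonium (+1) requires 1 complex ion per 4 ammonium.

(NH4)4[PbI(N3)5]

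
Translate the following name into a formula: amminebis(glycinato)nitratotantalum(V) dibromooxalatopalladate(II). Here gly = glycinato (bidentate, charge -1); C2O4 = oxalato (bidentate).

[Ta(gly)2(NH3)(NO3)][PdBr2(C2O4)]

Cation [Ta…]: ligand charges -3, Ta(V) ⇒ ion charge 2+.
Anion [Pd…]: ligand charges -4, Pd(II) ⇒ ion charge 2−.
One 2+ cation balances one 2− anion.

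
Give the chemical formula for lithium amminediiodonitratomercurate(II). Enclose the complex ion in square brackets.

Li[HgI2(NH3)(NO3)]

Ligands: 2 iodo (I, -1), 1 nitrato (NO3, -1), 1 ammine (NH3, neutral). Ligand charge sum = -3.
With Hg in oxidation state +2, the complex ion is [Hg...]^1−.
Charge balance with lithium (+1) requires 1 complex ion per 1 lithium.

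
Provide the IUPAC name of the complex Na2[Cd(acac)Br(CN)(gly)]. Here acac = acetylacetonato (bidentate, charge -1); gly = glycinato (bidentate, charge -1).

The 2 sodium counter-ions carry a total charge of +2, so each complex ion is 2−.
Ligand charges: 1×acetylacetonato (-1 each), 1×bromo (-1 each), 1×cyano (-1 each), 1×glycinato (-1 each); total -4. So Cd + (-4) = 2−, giving Cd = +2.
Ligands are named alphabetically: acetylacetonato before bromo before cyano before glycinato.
The complex ion is anionic, so cadmium takes the -ate form cadmate(II).

sodium (acetylacetonato)bromocyano(glycinato)cadmate(II)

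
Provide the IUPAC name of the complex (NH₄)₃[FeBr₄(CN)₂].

ammonium tetrabromodicyanoferrate(III)

The 3 ammonium counter-ions carry a total charge of +3, so each complex ion is 3−.
Ligand charges: 2×cyano (-1 each), 4×bromo (-1 each); total -6. So Fe + (-6) = 3−, giving Fe = +3.
Ligands are named alphabetically: bromo before cyano.
The complex ion is anionic, so iron takes the -ate form ferrate(III).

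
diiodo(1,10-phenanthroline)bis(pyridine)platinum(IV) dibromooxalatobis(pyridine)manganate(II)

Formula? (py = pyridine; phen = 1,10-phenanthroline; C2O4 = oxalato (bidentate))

Cation [Pt…]: ligand charges -2, Pt(IV) ⇒ ion charge 2+.
Anion [Mn…]: ligand charges -4, Mn(II) ⇒ ion charge 2−.

[PtI2(phen)(py)2][MnBr2(C2O4)(py)2]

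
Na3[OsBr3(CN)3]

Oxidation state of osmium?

+3

3 sodium outside the brackets (+1 each) → the complex ion is 3−.
Ligand charges: 3×CN = -3; 3×Br = -3; sum -6.
Os + (-6) = 3− ⇒ Os is +3.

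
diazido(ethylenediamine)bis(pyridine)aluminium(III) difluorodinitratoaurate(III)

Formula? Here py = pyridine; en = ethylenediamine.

Cation [Al…]: ligand charges -2, Al(III) ⇒ ion charge 1+.
Anion [Au…]: ligand charges -4, Au(III) ⇒ ion charge 1−.
One 1+ cation balances one 1− anion.

[Al(en)(N3)2(py)2][AuF2(NO3)2]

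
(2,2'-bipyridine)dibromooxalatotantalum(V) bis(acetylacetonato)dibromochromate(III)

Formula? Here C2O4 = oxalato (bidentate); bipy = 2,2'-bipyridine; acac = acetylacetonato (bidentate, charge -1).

[Ta(bipy)Br2(C2O4)][Cr(acac)2Br2]

Cation [Ta…]: ligand charges -4, Ta(V) ⇒ ion charge 1+.
Anion [Cr…]: ligand charges -4, Cr(III) ⇒ ion charge 1−.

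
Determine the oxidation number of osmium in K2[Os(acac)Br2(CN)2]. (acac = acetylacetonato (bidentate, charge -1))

+3

2 potassium outside the brackets (+1 each) → the complex ion is 2−.
Ligand charges: 2×Br = -2; 2×CN = -2; 1×acac = -1; sum -5.
Os + (-5) = 2− ⇒ Os is +3.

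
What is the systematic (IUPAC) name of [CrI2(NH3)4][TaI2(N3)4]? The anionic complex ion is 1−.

tetraamminediiodochromium(III) tetraazidodiiodotantalate(V)

The complex anion is given as 1−; its ligand charges sum to -6, so Ta = +5.
A 1:1 salt means the cation carries the equal and opposite charge, 1+.
Cation: ligand charges sum to -2; for the ion to be 1+, Cr = +3.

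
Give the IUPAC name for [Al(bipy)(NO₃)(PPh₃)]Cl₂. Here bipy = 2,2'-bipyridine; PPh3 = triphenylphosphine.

(2,2'-bipyridine)nitrato(triphenylphosphine)aluminium(III) chloride

The 2 chloride counter-ions carry a total charge of -2, so each complex ion is 2+.
Ligand charges: 1×2,2'-bipyridine (neutral), 1×triphenylphosphine (neutral), 1×nitrato (-1 each); total -1. So Al + (-1) = 2+, giving Al = +3.
Ligands are named alphabetically: bipyridine before nitrato before triphenylphosphine.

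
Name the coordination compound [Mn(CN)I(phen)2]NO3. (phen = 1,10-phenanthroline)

The 1 nitrate counter-ion carries a total charge of -1, so each complex ion is 1+.
Ligand charges: 2×1,10-phenanthroline (neutral), 1×cyano (-1 each), 1×iodo (-1 each); total -2. So Mn + (-2) = 1+, giving Mn = +3.
Ligands are named alphabetically: cyano before iodo before phenanthroline.

cyanoiodobis(1,10-phenanthroline)manganese(III) nitrate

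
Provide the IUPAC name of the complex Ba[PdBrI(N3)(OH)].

barium azidobromohydroxoiodopalladate(II)

The 1 barium counter-ion carries a total charge of +2, so each complex ion is 2−.
Ligand charges: 1×azido (-1 each), 1×bromo (-1 each), 1×iodo (-1 each), 1×hydroxo (-1 each); total -4. So Pd + (-4) = 2−, giving Pd = +2.
Ligands are named alphabetically: azido before bromo before hydroxo before iodo.
The complex ion is anionic, so palladium takes the -ate form palladate(II).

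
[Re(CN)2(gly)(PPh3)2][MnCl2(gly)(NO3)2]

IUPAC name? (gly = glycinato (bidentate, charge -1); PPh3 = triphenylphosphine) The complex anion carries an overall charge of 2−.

The complex anion is given as 2−; its ligand charges sum to -5, so Mn = +3.
A 1:1 salt means the cation carries the equal and opposite charge, 2+.
Cation: ligand charges sum to -3; for the ion to be 2+, Re = +5.

dicyano(glycinato)bis(triphenylphosphine)rhenium(V) dichloro(glycinato)dinitratomanganate(III)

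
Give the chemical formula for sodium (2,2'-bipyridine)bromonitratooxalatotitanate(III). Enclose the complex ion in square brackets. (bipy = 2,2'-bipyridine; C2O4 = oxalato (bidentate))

Ligands: 1 2,2'-bipyridine (bipy, neutral), 1 bromo (Br, -1), 1 oxalato (C2O4, -2), 1 nitrato (NO3, -1). Ligand charge sum = -4.
With Ti in oxidation state +3, the complex ion is [Ti...]^1−.
Charge balance with sodium (+1) requires 1 complex ion per 1 sodium.

Na[Ti(bipy)Br(C2O4)(NO3)]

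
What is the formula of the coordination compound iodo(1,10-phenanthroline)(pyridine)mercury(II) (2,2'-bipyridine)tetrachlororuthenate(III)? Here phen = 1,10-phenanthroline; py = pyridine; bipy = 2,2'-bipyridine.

Cation [Hg…]: ligand charges -1, Hg(II) ⇒ ion charge 1+.
Anion [Ru…]: ligand charges -4, Ru(III) ⇒ ion charge 1−.

[HgI(phen)(py)][Ru(bipy)Cl4]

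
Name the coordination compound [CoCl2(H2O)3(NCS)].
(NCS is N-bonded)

triaquadichloroisothiocyanatocobalt(III)

There is no counter-ion, so the complex is neutral overall.
Ligand charges: 1×isothiocyanato (-1 each), 3×aqua (neutral), 2×chloro (-1 each); total -3. So Co + (-3) = 0, giving Co = +3.
Ligands are named alphabetically: aqua before chloro before isothiocyanato.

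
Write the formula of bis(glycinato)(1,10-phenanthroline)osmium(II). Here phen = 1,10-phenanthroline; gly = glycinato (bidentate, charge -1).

[Os(gly)2(phen)]

Ligands: 1 1,10-phenanthroline (phen, neutral), 2 glycinato (gly, -1). Ligand charge sum = -2.
With Os in oxidation state +2, the complex ion is [Os...].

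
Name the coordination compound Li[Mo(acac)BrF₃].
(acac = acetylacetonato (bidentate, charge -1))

The 1 lithium counter-ion carries a total charge of +1, so each complex ion is 1−.
Ligand charges: 1×acetylacetonato (-1 each), 1×bromo (-1 each), 3×fluoro (-1 each); total -5. So Mo + (-5) = 1−, giving Mo = +4.
The complex ion is anionic, so molybdenum takes the -ate form molybdate(IV).

lithium (acetylacetonato)bromotrifluoromolybdate(IV)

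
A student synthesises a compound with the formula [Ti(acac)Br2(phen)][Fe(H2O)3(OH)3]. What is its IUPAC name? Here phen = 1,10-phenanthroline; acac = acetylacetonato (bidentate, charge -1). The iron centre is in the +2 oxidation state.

Fe is given as +2; the anion's ligand charges sum to -3, so the complex anion is 1−.
A 1:1 salt means the cation carries the equal and opposite charge, 1+.
Cation: ligand charges sum to -3; for the ion to be 1+, Ti = +4.

(acetylacetonato)dibromo(1,10-phenanthroline)titanium(IV) triaquatrihydroxoferrate(II)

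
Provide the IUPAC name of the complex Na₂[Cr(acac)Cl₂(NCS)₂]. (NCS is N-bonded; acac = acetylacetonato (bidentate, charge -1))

sodium (acetylacetonato)dichlorodiisothiocyanatochromate(III)

The 2 sodium counter-ions carry a total charge of +2, so each complex ion is 2−.
Ligand charges: 2×chloro (-1 each), 2×isothiocyanato (-1 each), 1×acetylacetonato (-1 each); total -5. So Cr + (-5) = 2−, giving Cr = +3.
Ligands are named alphabetically: acetylacetonato before chloro before isothiocyanato.
The complex ion is anionic, so chromium takes the -ate form chromate(III).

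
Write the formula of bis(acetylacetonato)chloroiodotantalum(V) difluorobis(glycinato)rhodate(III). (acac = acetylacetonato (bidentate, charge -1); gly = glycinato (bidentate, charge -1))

[Ta(acac)2ClI][RhF2(gly)2]

Cation [Ta…]: ligand charges -4, Ta(V) ⇒ ion charge 1+.
Anion [Rh…]: ligand charges -4, Rh(III) ⇒ ion charge 1−.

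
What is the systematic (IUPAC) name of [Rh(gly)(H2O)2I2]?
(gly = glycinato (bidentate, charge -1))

diaqua(glycinato)diiodorhodium(III)

There is no counter-ion, so the complex is neutral overall.
Ligand charges: 1×glycinato (-1 each), 2×aqua (neutral), 2×iodo (-1 each); total -3. So Rh + (-3) = 0, giving Rh = +3.
Ligands are named alphabetically: aqua before glycinato before iodo.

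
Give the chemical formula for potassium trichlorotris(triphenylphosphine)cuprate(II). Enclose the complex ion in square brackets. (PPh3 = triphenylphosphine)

Ligands: 3 triphenylphosphine (PPh3, neutral), 3 chloro (Cl, -1). Ligand charge sum = -3.
Charge balance with potassium (+1) requires 1 complex ion per 1 potassium.

K[CuCl3(PPh3)3]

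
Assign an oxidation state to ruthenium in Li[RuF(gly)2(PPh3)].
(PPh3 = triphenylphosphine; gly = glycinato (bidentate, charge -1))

+2

1 lithium outside the brackets (+1 each) → the complex ion is 1−.
Ligand charges: 1×PPh3 neutral; 2×gly = -2; 1×F = -1; sum -3.
Ru + (-3) = 1− ⇒ Ru is +2.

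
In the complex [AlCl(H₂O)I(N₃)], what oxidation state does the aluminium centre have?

+3

No counter-ion: the bracketed complex is neutral.
Ligand charges: 1×N3 = -1; 1×I = -1; 1×Cl = -1; 1×H2O neutral; sum -3.
Al + (-3) = 0 ⇒ Al is +3.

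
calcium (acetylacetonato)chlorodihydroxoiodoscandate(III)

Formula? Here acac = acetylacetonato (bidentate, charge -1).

Ligands: 2 hydroxo (OH, -1), 1 acetylacetonato (acac, -1), 1 chloro (Cl, -1), 1 iodo (I, -1). Ligand charge sum = -5.
With Sc in oxidation state +3, the complex ion is [Sc...]^2−.
Charge balance with calcium (+2) requires 1 complex ion per 1 calcium.

Ca[Sc(acac)ClI(OH)2]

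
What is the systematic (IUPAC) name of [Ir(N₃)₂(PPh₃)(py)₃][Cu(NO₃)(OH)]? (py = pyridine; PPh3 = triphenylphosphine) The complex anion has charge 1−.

diazidotris(pyridine)(triphenylphosphine)iridium(III) hydroxonitratocuprate(I)

Both ions are complex: the cation is named first with the plain metal name, the anion second with the -ate form; each ion's ligands are alphabetised independently.
The complex anion is given as 1−; its ligand charges sum to -2, so Cu = +1.
A 1:1 salt means the cation carries the equal and opposite charge, 1+.
Cation: ligand charges sum to -2; for the ion to be 1+, Ir = +3.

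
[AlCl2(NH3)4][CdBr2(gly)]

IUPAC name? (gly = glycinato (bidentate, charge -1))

Both ions are complex: the cation is named first with the plain metal name, the anion second with the -ate form; each ion's ligands are alphabetised independently.
Aluminium is always +3 in its complexes; the cation's ligand charges sum to -2, so the complex cation is 1+.
A 1:1 salt means the anion carries the equal and opposite charge, 1−.
Anion: ligand charges sum to -3; for the ion to be 1−, Cd = +2.

tetraamminedichloroaluminium(III) dibromo(glycinato)cadmate(II)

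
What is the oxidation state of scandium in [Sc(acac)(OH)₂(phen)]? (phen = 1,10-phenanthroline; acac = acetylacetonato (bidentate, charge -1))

+3

No counter-ion: the bracketed complex is neutral.
Ligand charges: 1×phen neutral; 1×acac = -1; 2×OH = -2; sum -3.
Sc + (-3) = 0 ⇒ Sc is +3.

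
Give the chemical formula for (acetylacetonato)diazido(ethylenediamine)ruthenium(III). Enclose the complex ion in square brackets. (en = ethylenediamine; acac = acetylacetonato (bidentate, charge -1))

[Ru(acac)(en)(N3)2]

Ligands: 1 ethylenediamine (en, neutral), 2 azido (N3, -1), 1 acetylacetonato (acac, -1). Ligand charge sum = -3.
With Ru in oxidation state +3, the complex ion is [Ru...].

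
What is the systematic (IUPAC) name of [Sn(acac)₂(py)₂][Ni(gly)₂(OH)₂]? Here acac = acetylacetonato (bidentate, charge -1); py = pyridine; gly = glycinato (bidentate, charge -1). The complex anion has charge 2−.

bis(acetylacetonato)bis(pyridine)tin(IV) bis(glycinato)dihydroxonickelate(II)

Both ions are complex: the cation is named first with the plain metal name, the anion second with the -ate form; each ion's ligands are alphabetised independently.
The complex anion is given as 2−; its ligand charges sum to -4, so Ni = +2.
A 1:1 salt means the cation carries the equal and opposite charge, 2+.
Cation: ligand charges sum to -2; for the ion to be 2+, Sn = +4.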